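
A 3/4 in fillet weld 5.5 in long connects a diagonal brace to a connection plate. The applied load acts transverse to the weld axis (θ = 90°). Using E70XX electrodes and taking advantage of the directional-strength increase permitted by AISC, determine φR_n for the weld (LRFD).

φR_n ≈ 138 kips

E70XX → F_EXX = 70 ksi.
t_e = 0.707 × 0.75 = 0.5302 in; A_we = 0.5302 × 5.5 = 2.916 in².
Directional factor: 1.0 + 0.5 sin^1.5(90°) = 1.5.
F_nw = 0.6 × 70 × 1.5 = 63 ksi.
φR_n = 0.75 × 63 × 2.916 = 137.8 kips.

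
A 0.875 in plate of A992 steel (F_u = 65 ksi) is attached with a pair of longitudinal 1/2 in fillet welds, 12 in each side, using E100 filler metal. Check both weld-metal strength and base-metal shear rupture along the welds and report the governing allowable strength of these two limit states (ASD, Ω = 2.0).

R_n/Ω ≈ 255 kip (weld metal governs)

E100XX → F_EXX = 100 ksi.
t_e = 0.707 × 0.5 = 0.3535 in; L = 24 in.
Weld metal: R_n/Ω = (1/2.0) × 0.6 × 100 × 0.3535 × 24 = 254.5 kip.
Base metal (shear rupture): R_n/Ω = (1/2.0) × 0.6 × 65 × 0.875 × 24 = 409.5 kip.
Governing: weld metal.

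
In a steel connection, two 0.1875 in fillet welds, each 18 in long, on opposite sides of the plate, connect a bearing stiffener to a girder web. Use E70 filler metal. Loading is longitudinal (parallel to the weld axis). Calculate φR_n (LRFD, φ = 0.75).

φR_n ≈ 150 kip

E70XX → F_EXX = 70 ksi.
Effective throat t_e = 0.707 × 0.1875 = 0.1326 in.
Total length L = 36 in; A_we = 0.1326 × 36 = 4.772 in².
F_nw = 0.6 F_EXX = 0.6 × 70 = 42 ksi.
φR_n = 0.75 × 42 × 4.772 = 150.3 kip.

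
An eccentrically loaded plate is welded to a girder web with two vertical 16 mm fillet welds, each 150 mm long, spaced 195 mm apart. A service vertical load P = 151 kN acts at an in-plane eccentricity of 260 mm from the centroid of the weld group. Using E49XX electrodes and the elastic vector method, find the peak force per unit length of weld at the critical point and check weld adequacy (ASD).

E49XX → F_EXX = 490 MPa.
Total weld length L_w = 300 mm. Treat welds as unit-width lines.
Polar moment about centroid: J = 2[d³/12 + d(b/2)²] = 2[150³/12 + 150×97.5²] = 3414000 mm³.
Direct shear f_v = P/L_w = 151×10³ / 300 = 503.3 N/mm (vertical).
Torsion M = P·e = 151×10³ × 260 = 39260000 N·mm.
Critical point at (x, y) = (97.5, 75) from centroid. f_tx = M·y/J = 862.4 N/mm; f_ty = M·x/J = 1121 N/mm.
Resultant f_max = √[f_tx² + (f_v + f_ty)²] = √[862.4² + (503.3 + 1121)²] = 1839 N/mm.
Capacity per unit length: r_n/Ω = (1/2.0) × 0.6 × 490 × (0.707 × 16) = 1663 N/mm.
1839 > 1663 → NOT adequate.

f_max ≈ 1840 N/mm; NOT adequate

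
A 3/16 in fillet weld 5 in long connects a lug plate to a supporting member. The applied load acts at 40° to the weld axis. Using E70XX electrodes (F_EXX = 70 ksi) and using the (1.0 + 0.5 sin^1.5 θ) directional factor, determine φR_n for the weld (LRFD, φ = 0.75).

φR_n ≈ 26.3 kips

t_e = 0.707 × 0.1875 = 0.1326 in; A_we = 0.1326 × 5 = 0.6628 in².
Directional factor: 1.0 + 0.5 sin^1.5(40°) = 1.258.
F_nw = 0.6 × 70 × 1.258 = 52.82 ksi.
φR_n = 0.75 × 52.82 × 0.6628 = 26.26 kips.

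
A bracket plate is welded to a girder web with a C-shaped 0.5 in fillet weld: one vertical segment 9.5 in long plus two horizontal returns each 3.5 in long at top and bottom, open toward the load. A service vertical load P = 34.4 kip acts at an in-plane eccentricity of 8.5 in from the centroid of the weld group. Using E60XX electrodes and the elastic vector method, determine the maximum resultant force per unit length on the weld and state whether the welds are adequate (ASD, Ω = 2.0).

E60XX → F_EXX = 60 ksi.
Total weld length L_w = 16.5 in. Treat welds as unit-width lines.
Centroid: x̄ = 2×3.5×1.75 / 16.5 = 0.7424 in from the vertical weld.
Polar moment about centroid: J = I_x + I_y = [9.5³/12 + 2×3.5×4.75²] + [9.5×0.7424² + 2(3.5³/12 + 3.5×1.008²)] = 248.9 in³.
Direct shear f_v = P/L_w = 34.4 / 16.5 = 2.085 kip/in (vertical).
Torsion M = P·e = 34.4 × 8.5 = 292.4 kip·in.
Critical point at (x, y) = (2.758, 4.75) from centroid. f_tx = M·y/J = 5.581 kip/in; f_ty = M·x/J = 3.24 kip/in.
Resultant f_max = √[f_tx² + (f_v + f_ty)²] = √[5.581² + (2.085 + 3.24)²] = 7.713 kip/in.
Capacity per unit length: r_n/Ω = (1/2.0) × 0.6 × 60 × (0.707 × 0.5) = 6.363 kip/in.
7.713 > 6.363 → NOT adequate.

f_max ≈ 7.71 kip/in; NOT adequate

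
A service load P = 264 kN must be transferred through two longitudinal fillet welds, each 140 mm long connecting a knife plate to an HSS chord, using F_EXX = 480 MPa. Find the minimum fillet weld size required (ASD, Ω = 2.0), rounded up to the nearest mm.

Total weld length L = 280 mm.
Required throat t_e = P × Ω / (0.6 F_EXX × L) = 264 × 2.0 / (0.6 × 480 × 280 × 10⁻³) = 6.548 mm.
Required leg w = t_e / 0.707 = 9.261 mm → use 10 mm.

w = 10 mm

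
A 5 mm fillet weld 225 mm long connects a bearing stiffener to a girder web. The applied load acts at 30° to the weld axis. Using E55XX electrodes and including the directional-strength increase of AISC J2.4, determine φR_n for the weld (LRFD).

E55XX → F_EXX = 550 MPa.
t_e = 0.707 × 5 = 3.535 mm; A_we = 3.535 × 225 = 795.4 mm².
Directional factor: 1.0 + 0.5 sin^1.5(30°) = 1.177.
F_nw = 0.6 × 550 × 1.177 = 388.3 MPa.
φR_n = 0.75 × 388.3 × 795.4 × 10⁻³ = 231.7 kN.

φR_n ≈ 232 kN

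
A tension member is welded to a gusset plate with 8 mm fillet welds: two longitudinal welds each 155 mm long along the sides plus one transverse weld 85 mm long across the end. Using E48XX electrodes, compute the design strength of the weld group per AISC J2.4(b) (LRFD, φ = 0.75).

φR_n ≈ 483 kN

E48XX → F_EXX = 480 MPa.
t_e = 0.707 × 8 = 5.656 mm.
R_nwl = 0.6 × 480 × 5.656 × 310 × 10⁻³ = 505 kN (longitudinal, 2 welds).
R_nwt = 0.6 × 480 × 5.656 × 85 × 10⁻³ = 138.5 kN (transverse, base value).
(i) R_nwl + R_nwt = 643.4 kN; (ii) 0.85 R_nwl + 1.5 R_nwt = 636.9 kN.
R_n = max = 643.4 kN [governs: (i)]; φR_n = 482.6 kN.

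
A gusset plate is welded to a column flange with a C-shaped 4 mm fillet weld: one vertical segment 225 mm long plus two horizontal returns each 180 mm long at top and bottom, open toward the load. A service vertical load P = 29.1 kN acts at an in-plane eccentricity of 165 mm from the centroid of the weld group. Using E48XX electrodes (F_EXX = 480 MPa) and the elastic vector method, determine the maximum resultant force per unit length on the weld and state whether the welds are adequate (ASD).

Total weld length L_w = 585 mm. Treat welds as unit-width lines.
Centroid: x̄ = 2×180×90 / 585 = 55.38 mm from the vertical weld.
Polar moment about centroid: J = I_x + I_y = [225³/12 + 2×180×112.5²] + [225×55.38² + 2(180³/12 + 180×34.62²)] = 7599000 mm³.
Direct shear f_v = P/L_w = 29.1×10³ / 585 = 49.74 N/mm (vertical).
Torsion M = P·e = 29.1×10³ × 165 = 4801500 N·mm.
Critical point at (x, y) = (124.6, 112.5) from centroid. f_tx = M·y/J = 71.08 N/mm; f_ty = M·x/J = 78.74 N/mm.
Resultant f_max = √[f_tx² + (f_v + f_ty)²] = √[71.08² + (49.74 + 78.74)²] = 146.8 N/mm.
Capacity per unit length: r_n/Ω = (1/2.0) × 0.6 × 480 × (0.707 × 4) = 407.2 N/mm.
146.8 ≤ 407.2 → adequate.

f_max ≈ 147 N/mm; adequate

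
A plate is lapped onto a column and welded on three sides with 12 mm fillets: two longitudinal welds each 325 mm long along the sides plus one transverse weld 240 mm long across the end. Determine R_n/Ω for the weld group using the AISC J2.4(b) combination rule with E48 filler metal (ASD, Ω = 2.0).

R_n/Ω ≈ 1110 kN

E48XX → F_EXX = 480 MPa.
t_e = 0.707 × 12 = 8.484 mm.
R_nwl = 0.6 × 480 × 8.484 × 650 × 10⁻³ = 1588 kN (longitudinal, 2 welds).
R_nwt = 0.6 × 480 × 8.484 × 240 × 10⁻³ = 586.4 kN (transverse, base value).
(i) R_nwl + R_nwt = 2175 kN; (ii) 0.85 R_nwl + 1.5 R_nwt = 2230 kN.
R_n = max = 2230 kN [governs: (ii)]; R_n/Ω = 1115 kN.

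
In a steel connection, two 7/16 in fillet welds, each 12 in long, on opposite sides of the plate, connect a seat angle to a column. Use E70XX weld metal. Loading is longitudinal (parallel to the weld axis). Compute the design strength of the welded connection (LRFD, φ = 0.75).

φR_n ≈ 234 kips

E70XX → F_EXX = 70 ksi.
Effective throat t_e = 0.707 × 0.4375 = 0.3093 in.
Total length L = 24 in; A_we = 0.3093 × 24 = 7.423 in².
F_nw = 0.6 F_EXX = 0.6 × 70 = 42 ksi.
φR_n = 0.75 × 42 × 7.423 = 233.8 kips.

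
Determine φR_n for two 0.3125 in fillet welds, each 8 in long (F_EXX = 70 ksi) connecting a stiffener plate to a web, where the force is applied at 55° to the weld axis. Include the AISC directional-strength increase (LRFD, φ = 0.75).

t_e = 0.707 × 0.3125 = 0.2209 in; A_we = 0.2209 × 16 = 3.535 in².
Directional factor: 1.0 + 0.5 sin^1.5(55°) = 1.371.
F_nw = 0.6 × 70 × 1.371 = 57.57 ksi.
φR_n = 0.75 × 57.57 × 3.535 = 152.6 kips.

φR_n ≈ 153 kips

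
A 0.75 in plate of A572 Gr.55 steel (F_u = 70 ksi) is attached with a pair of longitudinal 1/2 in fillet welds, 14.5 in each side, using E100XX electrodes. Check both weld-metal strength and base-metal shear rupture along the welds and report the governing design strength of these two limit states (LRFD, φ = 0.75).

E100XX → F_EXX = 100 ksi.
t_e = 0.707 × 0.5 = 0.3535 in; L = 29 in.
Weld metal: φR_n = 0.75 × 0.6 × 100 × 0.3535 × 29 = 461.3 kip.
Base metal (shear rupture): φR_n = 0.75 × 0.6 × 70 × 0.75 × 29 = 685.1 kip.
Governing: weld metal.

φR_n ≈ 461 kip (weld metal governs)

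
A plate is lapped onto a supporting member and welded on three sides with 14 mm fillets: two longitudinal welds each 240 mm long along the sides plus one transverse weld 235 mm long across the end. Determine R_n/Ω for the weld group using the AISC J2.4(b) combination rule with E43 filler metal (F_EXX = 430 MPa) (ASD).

t_e = 0.707 × 14 = 9.898 mm.
R_nwl = 0.6 × 430 × 9.898 × 480 × 10⁻³ = 1226 kN (longitudinal, 2 welds).
R_nwt = 0.6 × 430 × 9.898 × 235 × 10⁻³ = 600.1 kN (transverse, base value).
(i) R_nwl + R_nwt = 1826 kN; (ii) 0.85 R_nwl + 1.5 R_nwt = 1942 kN.
R_n = max = 1942 kN [governs: (ii)]; R_n/Ω = 971 kN.

R_n/Ω ≈ 971 kN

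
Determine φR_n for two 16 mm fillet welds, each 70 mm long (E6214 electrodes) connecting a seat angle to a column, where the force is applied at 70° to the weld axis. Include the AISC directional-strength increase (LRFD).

φR_n ≈ 643 kN

E62XX → F_EXX = 620 MPa.
t_e = 0.707 × 16 = 11.31 mm; A_we = 11.31 × 140 = 1584 mm².
Directional factor: 1.0 + 0.5 sin^1.5(70°) = 1.455.
F_nw = 0.6 × 620 × 1.455 = 541.4 MPa.
φR_n = 0.75 × 541.4 × 1584 × 10⁻³ = 643.1 kN.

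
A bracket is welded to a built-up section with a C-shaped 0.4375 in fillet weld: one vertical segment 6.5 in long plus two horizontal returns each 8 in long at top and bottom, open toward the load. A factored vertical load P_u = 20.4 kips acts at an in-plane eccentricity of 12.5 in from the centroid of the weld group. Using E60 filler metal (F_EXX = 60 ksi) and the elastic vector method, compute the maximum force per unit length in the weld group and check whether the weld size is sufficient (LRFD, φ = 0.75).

Total weld length L_w = 22.5 in. Treat welds as unit-width lines.
Centroid: x̄ = 2×8×4 / 22.5 = 2.844 in from the vertical weld.
Polar moment about centroid: J = I_x + I_y = [6.5³/12 + 2×8×3.25²] + [6.5×2.844² + 2(8³/12 + 8×1.156²)] = 351.2 in³.
Direct shear f_v = P/L_w = 20.4 / 22.5 = 0.9067 kip/in (vertical).
Torsion M = P·e = 20.4 × 12.5 = 255 kip·in.
Critical point at (x, y) = (5.156, 3.25) from centroid. f_tx = M·y/J = 2.36 kip/in; f_ty = M·x/J = 3.744 kip/in.
Resultant f_max = √[f_tx² + (f_v + f_ty)²] = √[2.36² + (0.9067 + 3.744)²] = 5.215 kip/in.
Capacity per unit length: φr_n = 0.75 × 0.6 × 60 × (0.707 × 0.4375) = 8.351 kip/in.
5.215 ≤ 8.351 → adequate.

f_max ≈ 5.21 kip/in; adequate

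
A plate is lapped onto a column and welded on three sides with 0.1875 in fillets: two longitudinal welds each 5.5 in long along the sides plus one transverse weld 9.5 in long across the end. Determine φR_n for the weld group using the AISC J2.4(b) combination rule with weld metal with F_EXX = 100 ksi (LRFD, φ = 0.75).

t_e = 0.707 × 0.1875 = 0.1326 in.
R_nwl = 0.6 × 100 × 0.1326 × 11 = 87.49 kip (longitudinal, 2 welds).
R_nwt = 0.6 × 100 × 0.1326 × 9.5 = 75.56 kip (transverse, base value).
(i) R_nwl + R_nwt = 163.1 kip; (ii) 0.85 R_nwl + 1.5 R_nwt = 187.7 kip.
R_n = max = 187.7 kip [governs: (ii)]; φR_n = 140.8 kip.

φR_n ≈ 141 kip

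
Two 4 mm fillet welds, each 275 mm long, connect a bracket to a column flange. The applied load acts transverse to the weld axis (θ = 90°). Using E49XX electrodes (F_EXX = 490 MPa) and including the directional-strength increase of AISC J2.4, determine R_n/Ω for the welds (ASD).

R_n/Ω ≈ 343 kN

t_e = 0.707 × 4 = 2.828 mm; A_we = 2.828 × 550 = 1555 mm².
Directional factor: 1.0 + 0.5 sin^1.5(90°) = 1.5.
F_nw = 0.6 × 490 × 1.5 = 441 MPa.
R_n/Ω = (441 × 1555) / 2.0 × 10⁻³ = 343 kN.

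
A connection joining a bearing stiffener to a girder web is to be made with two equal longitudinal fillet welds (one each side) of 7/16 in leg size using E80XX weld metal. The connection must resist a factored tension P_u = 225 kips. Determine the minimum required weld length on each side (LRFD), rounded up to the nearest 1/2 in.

E80XX → F_EXX = 80 ksi.
Throat t_e = 0.707 × 0.4375 = 0.3093 in.
φr_n = 0.75 × 0.6 × 80 × 0.3093 = 11.14 kips/in.
L_req = P_u / φr_n = 225 / 11.14 = 20.21 in total.
Per side: 20.21 / 2 = 10.1 in.
Round up → use L = 10.5 in on each side.

L = 10.5 in on each side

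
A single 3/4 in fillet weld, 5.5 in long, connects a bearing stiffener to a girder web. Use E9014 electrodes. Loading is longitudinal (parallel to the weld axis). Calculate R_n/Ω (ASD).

E90XX → F_EXX = 90 ksi.
Effective throat t_e = 0.707 × 0.75 = 0.5302 in.
Total length L = 5.5 in; A_we = 0.5302 × 5.5 = 2.916 in².
F_nw = 0.6 F_EXX = 0.6 × 90 = 54 ksi.
R_n = 54 × 2.916 = 157.5 kips; R_n/Ω = 157.5/2.0 = 78.74 kips.

R_n/Ω ≈ 78.7 kips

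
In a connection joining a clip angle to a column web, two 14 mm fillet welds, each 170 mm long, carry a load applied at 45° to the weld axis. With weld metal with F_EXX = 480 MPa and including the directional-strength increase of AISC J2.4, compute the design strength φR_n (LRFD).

φR_n ≈ 943 kN

t_e = 0.707 × 14 = 9.898 mm; A_we = 9.898 × 340 = 3365 mm².
Directional factor: 1.0 + 0.5 sin^1.5(45°) = 1.297.
F_nw = 0.6 × 480 × 1.297 = 373.6 MPa.
φR_n = 0.75 × 373.6 × 3365 × 10⁻³ = 943 kN.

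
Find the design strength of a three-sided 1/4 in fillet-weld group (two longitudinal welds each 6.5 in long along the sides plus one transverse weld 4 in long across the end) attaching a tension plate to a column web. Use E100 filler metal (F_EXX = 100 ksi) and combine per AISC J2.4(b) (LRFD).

φR_n ≈ 136 kip

t_e = 0.707 × 0.25 = 0.1767 in.
R_nwl = 0.6 × 100 × 0.1767 × 13 = 137.9 kip (longitudinal, 2 welds).
R_nwt = 0.6 × 100 × 0.1767 × 4 = 42.42 kip (transverse, base value).
(i) R_nwl + R_nwt = 180.3 kip; (ii) 0.85 R_nwl + 1.5 R_nwt = 180.8 kip.
R_n = max = 180.8 kip [governs: (ii)]; φR_n = 135.6 kip.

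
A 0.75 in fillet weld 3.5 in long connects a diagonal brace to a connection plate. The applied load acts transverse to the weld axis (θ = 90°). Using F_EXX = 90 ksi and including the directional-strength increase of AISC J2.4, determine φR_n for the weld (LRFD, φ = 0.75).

φR_n ≈ 113 kips

t_e = 0.707 × 0.75 = 0.5302 in; A_we = 0.5302 × 3.5 = 1.856 in².
Directional factor: 1.0 + 0.5 sin^1.5(90°) = 1.5.
F_nw = 0.6 × 90 × 1.5 = 81 ksi.
φR_n = 0.75 × 81 × 1.856 = 112.7 kips.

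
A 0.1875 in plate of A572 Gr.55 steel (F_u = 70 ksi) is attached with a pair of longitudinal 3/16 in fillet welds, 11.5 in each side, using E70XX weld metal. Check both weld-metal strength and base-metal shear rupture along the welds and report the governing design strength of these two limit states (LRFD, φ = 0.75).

E70XX → F_EXX = 70 ksi.
t_e = 0.707 × 0.1875 = 0.1326 in; L = 23 in.
Weld metal: φR_n = 0.75 × 0.6 × 70 × 0.1326 × 23 = 96.04 kips.
Base metal (shear rupture): φR_n = 0.75 × 0.6 × 70 × 0.1875 × 23 = 135.8 kips.
Governing: weld metal.

φR_n ≈ 96 kips (weld metal governs)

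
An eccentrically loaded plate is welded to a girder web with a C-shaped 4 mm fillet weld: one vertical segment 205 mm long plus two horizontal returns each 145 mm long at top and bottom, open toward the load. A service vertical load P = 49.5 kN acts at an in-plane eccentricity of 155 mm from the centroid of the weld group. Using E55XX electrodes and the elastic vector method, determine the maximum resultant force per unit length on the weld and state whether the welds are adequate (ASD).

f_max ≈ 306 N/mm; adequate

E55XX → F_EXX = 550 MPa.
Total weld length L_w = 495 mm. Treat welds as unit-width lines.
Centroid: x̄ = 2×145×72.5 / 495 = 42.47 mm from the vertical weld.
Polar moment about centroid: J = I_x + I_y = [205³/12 + 2×145×102.5²] + [205×42.47² + 2(145³/12 + 145×30.03²)] = 4904000 mm³.
Direct shear f_v = P/L_w = 49.5×10³ / 495 = 100 N/mm (vertical).
Torsion M = P·e = 49.5×10³ × 155 = 7672500 N·mm.
Critical point at (x, y) = (102.5, 102.5) from centroid. f_tx = M·y/J = 160.4 N/mm; f_ty = M·x/J = 160.4 N/mm.
Resultant f_max = √[f_tx² + (f_v + f_ty)²] = √[160.4² + (100 + 160.4)²] = 305.8 N/mm.
Capacity per unit length: r_n/Ω = (1/2.0) × 0.6 × 550 × (0.707 × 4) = 466.6 N/mm.
305.8 ≤ 466.6 → adequate.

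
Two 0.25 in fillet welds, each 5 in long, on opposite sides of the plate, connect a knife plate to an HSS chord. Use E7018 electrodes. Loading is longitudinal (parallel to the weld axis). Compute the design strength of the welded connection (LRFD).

E70XX → F_EXX = 70 ksi.
Effective throat t_e = 0.707 × 0.25 = 0.1767 in.
Total length L = 10 in; A_we = 0.1767 × 10 = 1.767 in².
F_nw = 0.6 F_EXX = 0.6 × 70 = 42 ksi.
φR_n = 0.75 × 42 × 1.767 = 55.68 kips.

φR_n ≈ 55.7 kips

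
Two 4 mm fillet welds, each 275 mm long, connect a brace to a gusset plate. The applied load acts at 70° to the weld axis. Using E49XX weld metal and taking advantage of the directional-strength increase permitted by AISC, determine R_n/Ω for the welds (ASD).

E49XX → F_EXX = 490 MPa.
t_e = 0.707 × 4 = 2.828 mm; A_we = 2.828 × 550 = 1555 mm².
Directional factor: 1.0 + 0.5 sin^1.5(70°) = 1.455.
F_nw = 0.6 × 490 × 1.455 = 427.9 MPa.
R_n/Ω = (427.9 × 1555) / 2.0 × 10⁻³ = 332.8 kN.

R_n/Ω ≈ 333 kN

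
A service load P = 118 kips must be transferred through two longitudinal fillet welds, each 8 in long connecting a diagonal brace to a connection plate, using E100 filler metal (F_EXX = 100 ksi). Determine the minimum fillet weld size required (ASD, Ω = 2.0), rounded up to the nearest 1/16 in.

w = 3/8 in

Total weld length L = 16 in.
Required throat t_e = P × Ω / (0.6 F_EXX × L) = 118 × 2.0 / (0.6 × 100 × 16) = 0.2458 in.
Required leg w = t_e / 0.707 = 0.3477 in → use 3/8 in.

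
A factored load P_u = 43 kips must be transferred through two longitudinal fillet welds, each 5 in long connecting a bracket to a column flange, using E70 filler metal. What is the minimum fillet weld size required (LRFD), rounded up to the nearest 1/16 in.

E70XX → F_EXX = 70 ksi.
Total weld length L = 10 in.
Required throat t_e = P_u / (φ × 0.6 F_EXX × L) = 43 / (0.75 × 0.6 × 70 × 10) = 0.1365 in.
Required leg w = t_e / 0.707 = 0.1931 in → use 1/4 in.

w = 1/4 in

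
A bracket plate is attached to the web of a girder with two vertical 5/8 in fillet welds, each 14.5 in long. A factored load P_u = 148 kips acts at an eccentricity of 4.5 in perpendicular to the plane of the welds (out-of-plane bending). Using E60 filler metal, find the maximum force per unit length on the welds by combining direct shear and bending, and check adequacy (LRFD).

f_max ≈ 10.8 kip/in; adequate

E60XX → F_EXX = 60 ksi.
L_w = 2 × 14.5 = 29 in; section modulus (unit throat) S = 2 × L²/6 = 70.08 in².
Direct shear f_v = P/L_w = 148/29 = 5.103 kip/in.
Moment M = P × e = 148 × 4.5 = 666 kip·in; bending f_b = M/S = 9.503 kip/in.
f_max = √(f_v² + f_b²) = √(5.103² + 9.503²) = 10.79 kip/in.
φr_n = 0.75 × 0.6 × 60 × (0.707 × 0.625) = 11.93 kip/in → adequate.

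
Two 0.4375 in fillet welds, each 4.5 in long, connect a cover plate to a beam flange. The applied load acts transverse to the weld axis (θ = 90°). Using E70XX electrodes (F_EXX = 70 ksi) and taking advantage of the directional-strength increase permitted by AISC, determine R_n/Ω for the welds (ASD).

t_e = 0.707 × 0.4375 = 0.3093 in; A_we = 0.3093 × 9 = 2.784 in².
Directional factor: 1.0 + 0.5 sin^1.5(90°) = 1.5.
F_nw = 0.6 × 70 × 1.5 = 63 ksi.
R_n/Ω = (63 × 2.784) / 2.0 = 87.69 kips.

R_n/Ω ≈ 87.7 kips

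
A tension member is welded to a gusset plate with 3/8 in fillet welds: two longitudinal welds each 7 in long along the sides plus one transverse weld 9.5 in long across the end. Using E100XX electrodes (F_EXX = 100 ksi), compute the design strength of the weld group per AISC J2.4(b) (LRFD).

φR_n ≈ 312 kip

t_e = 0.707 × 0.375 = 0.2651 in.
R_nwl = 0.6 × 100 × 0.2651 × 14 = 222.7 kip (longitudinal, 2 welds).
R_nwt = 0.6 × 100 × 0.2651 × 9.5 = 151.1 kip (transverse, base value).
(i) R_nwl + R_nwt = 373.8 kip; (ii) 0.85 R_nwl + 1.5 R_nwt = 416 kip.
R_n = max = 416 kip [governs: (ii)]; φR_n = 312 kip.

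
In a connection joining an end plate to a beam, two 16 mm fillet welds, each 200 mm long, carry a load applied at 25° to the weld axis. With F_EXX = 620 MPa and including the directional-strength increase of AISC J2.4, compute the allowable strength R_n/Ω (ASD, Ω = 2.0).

t_e = 0.707 × 16 = 11.31 mm; A_we = 11.31 × 400 = 4525 mm².
Directional factor: 1.0 + 0.5 sin^1.5(25°) = 1.137.
F_nw = 0.6 × 620 × 1.137 = 423.1 MPa.
R_n/Ω = (423.1 × 4525) / 2.0 × 10⁻³ = 957.2 kN.

R_n/Ω ≈ 957 kN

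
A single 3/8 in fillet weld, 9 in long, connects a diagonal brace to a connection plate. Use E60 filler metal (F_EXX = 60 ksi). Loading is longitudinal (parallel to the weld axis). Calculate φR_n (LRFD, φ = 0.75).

φR_n ≈ 64.4 kips

Effective throat t_e = 0.707 × 0.375 = 0.2651 in.
Total length L = 9 in; A_we = 0.2651 × 9 = 2.386 in².
F_nw = 0.6 F_EXX = 0.6 × 60 = 36 ksi.
φR_n = 0.75 × 36 × 2.386 = 64.43 kips.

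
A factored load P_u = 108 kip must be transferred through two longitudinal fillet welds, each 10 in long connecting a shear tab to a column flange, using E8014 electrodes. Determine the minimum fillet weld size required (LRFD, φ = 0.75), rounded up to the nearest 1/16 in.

w = 1/4 in

E80XX → F_EXX = 80 ksi.
Total weld length L = 20 in.
Required throat t_e = P_u / (φ × 0.6 F_EXX × L) = 108 / (0.75 × 0.6 × 80 × 20) = 0.15 in.
Required leg w = t_e / 0.707 = 0.2122 in → use 1/4 in.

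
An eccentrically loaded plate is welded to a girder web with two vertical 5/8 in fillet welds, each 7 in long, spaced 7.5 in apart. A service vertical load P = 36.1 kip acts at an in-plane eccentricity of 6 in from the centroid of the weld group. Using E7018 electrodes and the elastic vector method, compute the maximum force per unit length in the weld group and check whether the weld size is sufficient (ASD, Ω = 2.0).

f_max ≈ 6.5 kip/in; adequate

E70XX → F_EXX = 70 ksi.
Total weld length L_w = 14 in. Treat welds as unit-width lines.
Polar moment about centroid: J = 2[d³/12 + d(b/2)²] = 2[7³/12 + 7×3.75²] = 254 in³.
Direct shear f_v = P/L_w = 36.1 / 14 = 2.579 kip/in (vertical).
Torsion M = P·e = 36.1 × 6 = 216.6 kip·in.
Critical point at (x, y) = (3.75, 3.5) from centroid. f_tx = M·y/J = 2.984 kip/in; f_ty = M·x/J = 3.197 kip/in.
Resultant f_max = √[f_tx² + (f_v + f_ty)²] = √[2.984² + (2.579 + 3.197)²] = 6.501 kip/in.
Capacity per unit length: r_n/Ω = (1/2.0) × 0.6 × 70 × (0.707 × 0.625) = 9.279 kip/in.
6.501 ≤ 9.279 → adequate.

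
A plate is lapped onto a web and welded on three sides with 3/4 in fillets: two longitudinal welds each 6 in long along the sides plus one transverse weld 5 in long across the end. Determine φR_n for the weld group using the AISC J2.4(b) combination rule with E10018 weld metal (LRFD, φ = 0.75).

φR_n ≈ 422 kips

E100XX → F_EXX = 100 ksi.
t_e = 0.707 × 0.75 = 0.5302 in.
R_nwl = 0.6 × 100 × 0.5302 × 12 = 381.8 kips (longitudinal, 2 welds).
R_nwt = 0.6 × 100 × 0.5302 × 5 = 159.1 kips (transverse, base value).
(i) R_nwl + R_nwt = 540.9 kips; (ii) 0.85 R_nwl + 1.5 R_nwt = 563.1 kips.
R_n = max = 563.1 kips [governs: (ii)]; φR_n = 422.3 kips.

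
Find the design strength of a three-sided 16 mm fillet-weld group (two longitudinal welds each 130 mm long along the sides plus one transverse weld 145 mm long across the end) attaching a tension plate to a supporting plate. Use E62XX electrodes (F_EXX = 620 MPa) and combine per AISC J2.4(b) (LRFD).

φR_n ≈ 1380 kN

t_e = 0.707 × 16 = 11.31 mm.
R_nwl = 0.6 × 620 × 11.31 × 260 × 10⁻³ = 1094 kN (longitudinal, 2 welds).
R_nwt = 0.6 × 620 × 11.31 × 145 × 10⁻³ = 610.2 kN (transverse, base value).
(i) R_nwl + R_nwt = 1704 kN; (ii) 0.85 R_nwl + 1.5 R_nwt = 1845 kN.
R_n = max = 1845 kN [governs: (ii)]; φR_n = 1384 kN.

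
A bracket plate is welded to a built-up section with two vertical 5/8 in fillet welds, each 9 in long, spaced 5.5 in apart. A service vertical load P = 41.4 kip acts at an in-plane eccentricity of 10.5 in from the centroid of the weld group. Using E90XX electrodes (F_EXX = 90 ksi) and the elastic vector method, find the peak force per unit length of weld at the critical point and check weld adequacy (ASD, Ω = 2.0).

f_max ≈ 10.3 kip/in; adequate

Total weld length L_w = 18 in. Treat welds as unit-width lines.
Polar moment about centroid: J = 2[d³/12 + d(b/2)²] = 2[9³/12 + 9×2.75²] = 257.6 in³.
Direct shear f_v = P/L_w = 41.4 / 18 = 2.3 kip/in (vertical).
Torsion M = P·e = 41.4 × 10.5 = 434.7 kip·in.
Critical point at (x, y) = (2.75, 4.5) from centroid. f_tx = M·y/J = 7.593 kip/in; f_ty = M·x/J = 4.64 kip/in.
Resultant f_max = √[f_tx² + (f_v + f_ty)²] = √[7.593² + (2.3 + 4.64)²] = 10.29 kip/in.
Capacity per unit length: r_n/Ω = (1/2.0) × 0.6 × 90 × (0.707 × 0.625) = 11.93 kip/in.
10.29 ≤ 11.93 → adequate.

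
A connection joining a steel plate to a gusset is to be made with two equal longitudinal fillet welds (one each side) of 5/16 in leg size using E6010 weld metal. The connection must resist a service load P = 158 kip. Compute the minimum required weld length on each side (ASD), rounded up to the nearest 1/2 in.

E60XX → F_EXX = 60 ksi.
Throat t_e = 0.707 × 0.3125 = 0.2209 in.
r_n/Ω = (0.6 × 60 × 0.2209) / 2.0 = 3.977 kip/in.
L_req = P / (r_n/Ω) = 158 / 3.977 = 39.73 in total.
Per side: 39.73 / 2 = 19.86 in.
Round up → use L = 20 in on each side.

L = 20 in on each side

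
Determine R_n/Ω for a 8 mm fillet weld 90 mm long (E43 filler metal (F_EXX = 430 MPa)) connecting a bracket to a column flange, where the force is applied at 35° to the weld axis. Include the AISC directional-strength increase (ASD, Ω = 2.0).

R_n/Ω ≈ 79.9 kN

t_e = 0.707 × 8 = 5.656 mm; A_we = 5.656 × 90 = 509 mm².
Directional factor: 1.0 + 0.5 sin^1.5(35°) = 1.217.
F_nw = 0.6 × 430 × 1.217 = 314 MPa.
R_n/Ω = (314 × 509) / 2.0 × 10⁻³ = 79.93 kN.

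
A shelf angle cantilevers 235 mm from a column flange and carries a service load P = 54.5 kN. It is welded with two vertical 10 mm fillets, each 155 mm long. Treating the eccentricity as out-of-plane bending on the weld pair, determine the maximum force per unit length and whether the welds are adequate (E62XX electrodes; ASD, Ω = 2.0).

E62XX → F_EXX = 620 MPa.
L_w = 2 × 155 = 310 mm; section modulus (unit throat) S = 2 × L²/6 = 8008 mm².
Direct shear f_v = P/L_w = 54.5×10³/310 = 175.8 N/mm.
Moment M = P × e = 54.5×10³ × 235 = 12808000 N·mm; bending f_b = M/S = 1599 N/mm.
f_max = √(f_v² + f_b²) = √(175.8² + 1599²) = 1609 N/mm.
r_n/Ω = (1/2.0) × 0.6 × 620 × (0.707 × 10) = 1315 N/mm → NOT adequate.

f_max ≈ 1610 N/mm; NOT adequate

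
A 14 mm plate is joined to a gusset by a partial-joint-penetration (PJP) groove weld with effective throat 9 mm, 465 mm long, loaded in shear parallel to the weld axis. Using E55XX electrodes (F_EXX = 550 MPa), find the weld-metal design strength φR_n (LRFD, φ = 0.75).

φR_n ≈ 1040 kN

Effective throat (given) t_e = 9 mm.
A_we = 9 × 465 = 4185 mm².
F_nw = 0.6 F_EXX = 330 MPa.
φR_n = 0.75 × 330 × 4185 × 10⁻³ = 1036 kN.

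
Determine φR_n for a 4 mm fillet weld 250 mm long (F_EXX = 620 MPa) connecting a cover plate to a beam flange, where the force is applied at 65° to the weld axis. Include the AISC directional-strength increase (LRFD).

t_e = 0.707 × 4 = 2.828 mm; A_we = 2.828 × 250 = 707 mm².
Directional factor: 1.0 + 0.5 sin^1.5(65°) = 1.431.
F_nw = 0.6 × 620 × 1.431 = 532.5 MPa.
φR_n = 0.75 × 532.5 × 707 × 10⁻³ = 282.3 kN.

φR_n ≈ 282 kN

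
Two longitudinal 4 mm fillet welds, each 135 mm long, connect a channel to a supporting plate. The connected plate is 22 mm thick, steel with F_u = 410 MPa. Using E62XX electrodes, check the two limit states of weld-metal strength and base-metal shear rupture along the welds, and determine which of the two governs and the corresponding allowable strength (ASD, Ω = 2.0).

R_n/Ω ≈ 142 kN (weld metal governs)

E62XX → F_EXX = 620 MPa.
t_e = 0.707 × 4 = 2.828 mm; L = 270 mm.
Weld metal: R_n/Ω = (1/2.0) × 0.6 × 620 × 2.828 × 270 × 10⁻³ = 142 kN.
Base metal (shear rupture): R_n/Ω = (1/2.0) × 0.6 × 410 × 22 × 270 × 10⁻³ = 730.6 kN.
Governing: weld metal.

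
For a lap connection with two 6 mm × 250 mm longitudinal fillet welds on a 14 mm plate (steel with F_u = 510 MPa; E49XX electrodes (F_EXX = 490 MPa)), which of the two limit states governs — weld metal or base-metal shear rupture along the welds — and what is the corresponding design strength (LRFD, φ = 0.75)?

φR_n ≈ 468 kN (weld metal governs)

t_e = 0.707 × 6 = 4.242 mm; L = 500 mm.
Weld metal: φR_n = 0.75 × 0.6 × 490 × 4.242 × 500 × 10⁻³ = 467.7 kN.
Base metal (shear rupture): φR_n = 0.75 × 0.6 × 510 × 14 × 500 × 10⁻³ = 1606 kN.
Governing: weld metal.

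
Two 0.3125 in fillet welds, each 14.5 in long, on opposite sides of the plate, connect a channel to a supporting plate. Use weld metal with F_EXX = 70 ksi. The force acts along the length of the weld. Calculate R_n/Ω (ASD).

Effective throat t_e = 0.707 × 0.3125 = 0.2209 in.
Total length L = 29 in; A_we = 0.2209 × 29 = 6.407 in².
F_nw = 0.6 F_EXX = 0.6 × 70 = 42 ksi.
R_n = 42 × 6.407 = 269.1 kips; R_n/Ω = 269.1/2.0 = 134.6 kips.

R_n/Ω ≈ 135 kips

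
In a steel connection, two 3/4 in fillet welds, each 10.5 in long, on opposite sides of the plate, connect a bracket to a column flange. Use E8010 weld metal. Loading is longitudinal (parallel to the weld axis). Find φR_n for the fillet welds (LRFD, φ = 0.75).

E80XX → F_EXX = 80 ksi.
Effective throat t_e = 0.707 × 0.75 = 0.5302 in.
Total length L = 21 in; A_we = 0.5302 × 21 = 11.14 in².
F_nw = 0.6 F_EXX = 0.6 × 80 = 48 ksi.
φR_n = 0.75 × 48 × 11.14 = 400.9 kip.

φR_n ≈ 401 kip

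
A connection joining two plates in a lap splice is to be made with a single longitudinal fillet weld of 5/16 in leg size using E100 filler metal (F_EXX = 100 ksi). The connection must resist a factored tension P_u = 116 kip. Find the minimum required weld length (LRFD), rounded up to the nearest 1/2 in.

Throat t_e = 0.707 × 0.3125 = 0.2209 in.
φr_n = 0.75 × 0.6 × 100 × 0.2209 = 9.942 kip/in.
L_req = P_u / φr_n = 116 / 9.942 = 11.67 in total.
Round up → use L = 12 in.

L = 12 in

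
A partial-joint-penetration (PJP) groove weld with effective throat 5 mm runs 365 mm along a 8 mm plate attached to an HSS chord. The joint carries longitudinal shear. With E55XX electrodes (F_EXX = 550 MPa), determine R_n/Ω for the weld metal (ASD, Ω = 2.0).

R_n/Ω ≈ 301 kN

Effective throat (given) t_e = 5 mm.
A_we = 5 × 365 = 1825 mm².
F_nw = 0.6 F_EXX = 330 MPa.
R_n/Ω = (330 × 1825) / 2.0 × 10⁻³ = 301.1 kN.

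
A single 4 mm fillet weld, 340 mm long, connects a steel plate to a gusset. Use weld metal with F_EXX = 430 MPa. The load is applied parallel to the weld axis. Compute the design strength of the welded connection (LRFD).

Effective throat t_e = 0.707 × 4 = 2.828 mm.
Total length L = 340 mm; A_we = 2.828 × 340 = 961.5 mm².
F_nw = 0.6 F_EXX = 0.6 × 430 = 258 MPa.
φR_n = 0.75 × 258 × 961.5 × 10⁻³ = 186.1 kN.

φR_n ≈ 186 kN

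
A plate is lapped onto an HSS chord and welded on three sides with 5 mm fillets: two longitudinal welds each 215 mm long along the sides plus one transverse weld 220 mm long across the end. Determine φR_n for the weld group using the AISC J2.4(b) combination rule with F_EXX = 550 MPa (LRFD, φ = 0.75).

φR_n ≈ 609 kN

t_e = 0.707 × 5 = 3.535 mm.
R_nwl = 0.6 × 550 × 3.535 × 430 × 10⁻³ = 501.6 kN (longitudinal, 2 welds).
R_nwt = 0.6 × 550 × 3.535 × 220 × 10⁻³ = 256.6 kN (transverse, base value).
(i) R_nwl + R_nwt = 758.3 kN; (ii) 0.85 R_nwl + 1.5 R_nwt = 811.3 kN.
R_n = max = 811.3 kN [governs: (ii)]; φR_n = 608.5 kN.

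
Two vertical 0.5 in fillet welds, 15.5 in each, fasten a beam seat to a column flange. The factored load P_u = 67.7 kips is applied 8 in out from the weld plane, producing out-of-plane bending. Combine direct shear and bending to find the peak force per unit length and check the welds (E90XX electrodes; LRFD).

E90XX → F_EXX = 90 ksi.
L_w = 2 × 15.5 = 31 in; section modulus (unit throat) S = 2 × L²/6 = 80.08 in².
Direct shear f_v = P/L_w = 67.7/31 = 2.184 kip/in.
Moment M = P × e = 67.7 × 8 = 541.6 kip·in; bending f_b = M/S = 6.763 kip/in.
f_max = √(f_v² + f_b²) = √(2.184² + 6.763²) = 7.107 kip/in.
φr_n = 0.75 × 0.6 × 90 × (0.707 × 0.5) = 14.32 kip/in → adequate.

f_max ≈ 7.11 kip/in; adequate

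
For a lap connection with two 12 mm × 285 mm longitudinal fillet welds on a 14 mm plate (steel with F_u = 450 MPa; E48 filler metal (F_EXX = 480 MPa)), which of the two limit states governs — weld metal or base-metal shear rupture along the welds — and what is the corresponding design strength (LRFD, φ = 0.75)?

t_e = 0.707 × 12 = 8.484 mm; L = 570 mm.
Weld metal: φR_n = 0.75 × 0.6 × 480 × 8.484 × 570 × 10⁻³ = 1045 kN.
Base metal (shear rupture): φR_n = 0.75 × 0.6 × 450 × 14 × 570 × 10⁻³ = 1616 kN.
Governing: weld metal.

φR_n ≈ 1040 kN (weld metal governs)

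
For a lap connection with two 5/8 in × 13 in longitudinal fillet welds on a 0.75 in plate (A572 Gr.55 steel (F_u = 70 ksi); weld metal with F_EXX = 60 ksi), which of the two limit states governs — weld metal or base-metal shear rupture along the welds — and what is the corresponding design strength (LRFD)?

φR_n ≈ 310 kip (weld metal governs)

t_e = 0.707 × 0.625 = 0.4419 in; L = 26 in.
Weld metal: φR_n = 0.75 × 0.6 × 60 × 0.4419 × 26 = 310.2 kip.
Base metal (shear rupture): φR_n = 0.75 × 0.6 × 70 × 0.75 × 26 = 614.2 kip.
Governing: weld metal.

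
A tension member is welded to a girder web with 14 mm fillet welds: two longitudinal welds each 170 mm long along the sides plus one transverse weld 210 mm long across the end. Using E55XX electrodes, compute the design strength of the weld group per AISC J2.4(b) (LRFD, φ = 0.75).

E55XX → F_EXX = 550 MPa.
t_e = 0.707 × 14 = 9.898 mm.
R_nwl = 0.6 × 550 × 9.898 × 340 × 10⁻³ = 1111 kN (longitudinal, 2 welds).
R_nwt = 0.6 × 550 × 9.898 × 210 × 10⁻³ = 685.9 kN (transverse, base value).
(i) R_nwl + R_nwt = 1796 kN; (ii) 0.85 R_nwl + 1.5 R_nwt = 1973 kN.
R_n = max = 1973 kN [governs: (ii)]; φR_n = 1480 kN.

φR_n ≈ 1480 kN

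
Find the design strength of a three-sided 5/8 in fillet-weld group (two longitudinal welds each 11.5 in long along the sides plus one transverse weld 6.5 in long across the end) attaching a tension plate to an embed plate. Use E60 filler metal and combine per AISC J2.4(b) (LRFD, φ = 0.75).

E60XX → F_EXX = 60 ksi.
t_e = 0.707 × 0.625 = 0.4419 in.
R_nwl = 0.6 × 60 × 0.4419 × 23 = 365.9 kips (longitudinal, 2 welds).
R_nwt = 0.6 × 60 × 0.4419 × 6.5 = 103.4 kips (transverse, base value).
(i) R_nwl + R_nwt = 469.3 kips; (ii) 0.85 R_nwl + 1.5 R_nwt = 466.1 kips.
R_n = max = 469.3 kips [governs: (i)]; φR_n = 352 kips.

φR_n ≈ 352 kips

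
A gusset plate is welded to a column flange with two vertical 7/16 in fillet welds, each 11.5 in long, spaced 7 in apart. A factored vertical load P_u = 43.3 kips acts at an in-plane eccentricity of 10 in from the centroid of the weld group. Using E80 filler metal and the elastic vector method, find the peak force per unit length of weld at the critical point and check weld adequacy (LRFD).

f_max ≈ 6.62 kip/in; adequate

E80XX → F_EXX = 80 ksi.
Total weld length L_w = 23 in. Treat welds as unit-width lines.
Polar moment about centroid: J = 2[d³/12 + d(b/2)²] = 2[11.5³/12 + 11.5×3.5²] = 535.2 in³.
Direct shear f_v = P/L_w = 43.3 / 23 = 1.883 kip/in (vertical).
Torsion M = P·e = 43.3 × 10 = 433 kip·in.
Critical point at (x, y) = (3.5, 5.75) from centroid. f_tx = M·y/J = 4.652 kip/in; f_ty = M·x/J = 2.831 kip/in.
Resultant f_max = √[f_tx² + (f_v + f_ty)²] = √[4.652² + (1.883 + 2.831)²] = 6.623 kip/in.
Capacity per unit length: φr_n = 0.75 × 0.6 × 80 × (0.707 × 0.4375) = 11.14 kip/in.
6.623 ≤ 11.14 → adequate.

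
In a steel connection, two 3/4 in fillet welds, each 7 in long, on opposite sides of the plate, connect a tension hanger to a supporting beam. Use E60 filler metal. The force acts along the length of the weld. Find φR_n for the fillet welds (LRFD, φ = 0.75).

φR_n ≈ 200 kip

E60XX → F_EXX = 60 ksi.
Effective throat t_e = 0.707 × 0.75 = 0.5302 in.
Total length L = 14 in; A_we = 0.5302 × 14 = 7.423 in².
F_nw = 0.6 F_EXX = 0.6 × 60 = 36 ksi.
φR_n = 0.75 × 36 × 7.423 = 200.4 kip.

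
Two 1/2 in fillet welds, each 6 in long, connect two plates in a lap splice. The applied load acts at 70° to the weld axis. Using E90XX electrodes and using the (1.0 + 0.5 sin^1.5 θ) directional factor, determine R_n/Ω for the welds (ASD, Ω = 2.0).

E90XX → F_EXX = 90 ksi.
t_e = 0.707 × 0.5 = 0.3535 in; A_we = 0.3535 × 12 = 4.242 in².
Directional factor: 1.0 + 0.5 sin^1.5(70°) = 1.455.
F_nw = 0.6 × 90 × 1.455 = 78.59 ksi.
R_n/Ω = (78.59 × 4.242) / 2.0 = 166.7 kips.

R_n/Ω ≈ 167 kips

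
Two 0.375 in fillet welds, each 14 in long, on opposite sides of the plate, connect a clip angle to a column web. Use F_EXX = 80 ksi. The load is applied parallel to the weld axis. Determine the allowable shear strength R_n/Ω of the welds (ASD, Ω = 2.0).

Effective throat t_e = 0.707 × 0.375 = 0.2651 in.
Total length L = 28 in; A_we = 0.2651 × 28 = 7.423 in².
F_nw = 0.6 F_EXX = 0.6 × 80 = 48 ksi.
R_n = 48 × 7.423 = 356.3 kip; R_n/Ω = 356.3/2.0 = 178.2 kip.

R_n/Ω ≈ 178 kip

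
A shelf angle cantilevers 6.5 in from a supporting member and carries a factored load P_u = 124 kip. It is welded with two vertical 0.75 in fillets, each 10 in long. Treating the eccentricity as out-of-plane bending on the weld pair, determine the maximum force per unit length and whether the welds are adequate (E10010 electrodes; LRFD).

f_max ≈ 25 kip/in; NOT adequate

E100XX → F_EXX = 100 ksi.
L_w = 2 × 10 = 20 in; section modulus (unit throat) S = 2 × L²/6 = 33.33 in².
Direct shear f_v = P/L_w = 124/20 = 6.2 kip/in.
Moment M = P × e = 124 × 6.5 = 806 kip·in; bending f_b = M/S = 24.18 kip/in.
f_max = √(f_v² + f_b²) = √(6.2² + 24.18²) = 24.96 kip/in.
φr_n = 0.75 × 0.6 × 100 × (0.707 × 0.75) = 23.86 kip/in → NOT adequate.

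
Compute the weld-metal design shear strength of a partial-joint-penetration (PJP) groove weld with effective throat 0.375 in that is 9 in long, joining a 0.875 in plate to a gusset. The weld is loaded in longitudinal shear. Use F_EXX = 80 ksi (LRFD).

φR_n ≈ 122 kip

Effective throat (given) t_e = 0.375 in.
A_we = 0.375 × 9 = 3.375 in².
F_nw = 0.6 F_EXX = 48 ksi.
φR_n = 0.75 × 48 × 3.375 = 121.5 kip.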